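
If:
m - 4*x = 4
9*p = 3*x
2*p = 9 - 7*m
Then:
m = 58/43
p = -19/86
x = -57/86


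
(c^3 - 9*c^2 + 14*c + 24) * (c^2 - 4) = c^5 - 9*c^4 + 10*c^3 + 60*c^2 - 56*c - 96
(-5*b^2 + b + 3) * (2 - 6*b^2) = 30*b^4 - 6*b^3 - 28*b^2 + 2*b + 6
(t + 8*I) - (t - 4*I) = 12*I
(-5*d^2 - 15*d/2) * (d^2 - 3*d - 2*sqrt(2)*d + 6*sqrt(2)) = -5*d^4 + 15*d^3/2 + 10*sqrt(2)*d^3 - 15*sqrt(2)*d^2 + 45*d^2/2 - 45*sqrt(2)*d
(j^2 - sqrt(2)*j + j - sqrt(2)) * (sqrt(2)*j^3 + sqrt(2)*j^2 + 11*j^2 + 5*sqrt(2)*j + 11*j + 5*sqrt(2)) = sqrt(2)*j^5 + 2*sqrt(2)*j^4 + 9*j^4 - 5*sqrt(2)*j^3 + 18*j^3 - 12*sqrt(2)*j^2 - j^2 - 20*j - 6*sqrt(2)*j - 10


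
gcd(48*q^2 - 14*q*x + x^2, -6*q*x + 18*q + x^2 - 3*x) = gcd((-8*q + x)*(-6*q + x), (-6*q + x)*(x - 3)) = -6*q + x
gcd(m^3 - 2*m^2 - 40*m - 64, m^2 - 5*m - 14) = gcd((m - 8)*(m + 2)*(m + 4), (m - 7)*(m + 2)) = m + 2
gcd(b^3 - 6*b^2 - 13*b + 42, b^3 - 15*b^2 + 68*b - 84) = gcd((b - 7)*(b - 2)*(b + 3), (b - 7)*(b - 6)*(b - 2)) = b^2 - 9*b + 14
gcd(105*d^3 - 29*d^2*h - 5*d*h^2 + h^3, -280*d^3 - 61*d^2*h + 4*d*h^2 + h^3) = 5*d + h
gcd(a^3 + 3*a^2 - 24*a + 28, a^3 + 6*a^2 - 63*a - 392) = a + 7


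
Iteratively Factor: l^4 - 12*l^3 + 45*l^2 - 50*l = (l - 2)*(l^3 - 10*l^2 + 25*l) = (l - 5)*(l - 2)*(l^2 - 5*l) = (l - 5)^2*(l - 2)*(l)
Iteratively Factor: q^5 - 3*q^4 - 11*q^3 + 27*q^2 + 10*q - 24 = (q - 4)*(q^4 + q^3 - 7*q^2 - q + 6) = (q - 4)*(q - 2)*(q^3 + 3*q^2 - q - 3) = (q - 4)*(q - 2)*(q - 1)*(q^2 + 4*q + 3) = (q - 4)*(q - 2)*(q - 1)*(q + 3)*(q + 1)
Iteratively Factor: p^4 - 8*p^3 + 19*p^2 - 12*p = (p - 3)*(p^3 - 5*p^2 + 4*p) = p*(p - 3)*(p^2 - 5*p + 4) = p*(p - 4)*(p - 3)*(p - 1)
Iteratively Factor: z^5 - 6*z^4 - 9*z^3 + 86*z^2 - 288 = (z - 4)*(z^4 - 2*z^3 - 17*z^2 + 18*z + 72) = (z - 4)*(z + 2)*(z^3 - 4*z^2 - 9*z + 36) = (z - 4)*(z + 2)*(z + 3)*(z^2 - 7*z + 12) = (z - 4)^2*(z + 2)*(z + 3)*(z - 3)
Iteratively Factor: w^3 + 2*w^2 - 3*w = (w)*(w^2 + 2*w - 3) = w*(w + 3)*(w - 1)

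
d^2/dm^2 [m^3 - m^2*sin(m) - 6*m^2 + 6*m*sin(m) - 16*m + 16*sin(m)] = m^2*sin(m) - 6*m*sin(m) - 4*m*cos(m) + 6*m - 18*sin(m) + 12*cos(m) - 12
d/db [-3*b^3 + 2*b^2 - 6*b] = -9*b^2 + 4*b - 6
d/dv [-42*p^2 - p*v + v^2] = -p + 2*v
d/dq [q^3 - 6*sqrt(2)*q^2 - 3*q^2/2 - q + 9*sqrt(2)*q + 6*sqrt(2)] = 3*q^2 - 12*sqrt(2)*q - 3*q - 1 + 9*sqrt(2)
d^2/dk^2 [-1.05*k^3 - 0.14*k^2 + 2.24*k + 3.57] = -6.3*k - 0.28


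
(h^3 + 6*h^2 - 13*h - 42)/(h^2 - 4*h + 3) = (h^2 + 9*h + 14)/(h - 1)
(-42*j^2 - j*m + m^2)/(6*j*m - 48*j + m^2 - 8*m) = (-7*j + m)/(m - 8)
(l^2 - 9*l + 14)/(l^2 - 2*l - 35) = (l - 2)/(l + 5)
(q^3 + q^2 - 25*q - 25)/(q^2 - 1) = (q^2 - 25)/(q - 1)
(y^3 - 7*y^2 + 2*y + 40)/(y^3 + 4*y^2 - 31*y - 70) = (y - 4)/(y + 7)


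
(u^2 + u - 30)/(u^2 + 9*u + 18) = (u - 5)/(u + 3)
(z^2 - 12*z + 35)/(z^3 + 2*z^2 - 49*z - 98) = (z - 5)/(z^2 + 9*z + 14)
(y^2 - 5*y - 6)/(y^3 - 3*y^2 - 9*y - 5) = (y - 6)/(y^2 - 4*y - 5)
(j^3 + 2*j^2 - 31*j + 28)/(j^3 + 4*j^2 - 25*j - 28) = (j - 1)/(j + 1)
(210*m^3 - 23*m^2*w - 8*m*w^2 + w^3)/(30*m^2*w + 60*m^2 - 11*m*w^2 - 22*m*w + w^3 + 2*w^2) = (-35*m^2 - 2*m*w + w^2)/(-5*m*w - 10*m + w^2 + 2*w)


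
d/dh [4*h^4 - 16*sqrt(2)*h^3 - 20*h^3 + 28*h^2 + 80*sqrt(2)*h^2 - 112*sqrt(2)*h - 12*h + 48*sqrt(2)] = 16*h^3 - 48*sqrt(2)*h^2 - 60*h^2 + 56*h + 160*sqrt(2)*h - 112*sqrt(2) - 12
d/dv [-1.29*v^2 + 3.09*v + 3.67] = 3.09 - 2.58*v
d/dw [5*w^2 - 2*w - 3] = 10*w - 2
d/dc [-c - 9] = -1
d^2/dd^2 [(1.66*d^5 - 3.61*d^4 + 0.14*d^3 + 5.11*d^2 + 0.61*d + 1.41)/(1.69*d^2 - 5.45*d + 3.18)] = (28.446756*d^7 - 265.251922*d^6 + 951.754326*d^5 - 1622.845122*d^4 + 1441.197916*d^3 - 593.237574*d^2 - 89.0959860000001*d + 193.098354)/(4.826809*d^6 - 46.697235*d^5 + 177.838869*d^4 - 337.614965*d^3 + 334.631718*d^2 - 165.33774*d + 32.157432)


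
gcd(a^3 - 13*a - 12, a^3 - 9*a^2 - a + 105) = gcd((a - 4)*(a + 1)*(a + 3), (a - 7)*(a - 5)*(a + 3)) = a + 3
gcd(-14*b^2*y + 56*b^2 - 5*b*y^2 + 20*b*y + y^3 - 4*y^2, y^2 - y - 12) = y - 4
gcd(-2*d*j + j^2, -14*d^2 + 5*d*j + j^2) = 2*d - j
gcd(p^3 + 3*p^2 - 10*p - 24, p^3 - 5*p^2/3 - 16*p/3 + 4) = p^2 - p - 6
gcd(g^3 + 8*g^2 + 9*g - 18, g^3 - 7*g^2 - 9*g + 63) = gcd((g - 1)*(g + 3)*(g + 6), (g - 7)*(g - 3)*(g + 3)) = g + 3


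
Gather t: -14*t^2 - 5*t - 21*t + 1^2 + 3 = -14*t^2 - 26*t + 4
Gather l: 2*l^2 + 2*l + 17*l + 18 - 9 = 2*l^2 + 19*l + 9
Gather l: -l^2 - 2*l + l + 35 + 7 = -l^2 - l + 42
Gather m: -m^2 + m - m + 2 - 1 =1 - m^2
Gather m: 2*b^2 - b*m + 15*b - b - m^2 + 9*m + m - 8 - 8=2*b^2 + 14*b - m^2 + m*(10 - b) - 16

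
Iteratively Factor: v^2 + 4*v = (v)*(v + 4)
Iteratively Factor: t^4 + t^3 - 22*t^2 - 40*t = (t + 4)*(t^3 - 3*t^2 - 10*t) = (t + 2)*(t + 4)*(t^2 - 5*t) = (t - 5)*(t + 2)*(t + 4)*(t)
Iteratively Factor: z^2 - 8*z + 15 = (z - 5)*(z - 3)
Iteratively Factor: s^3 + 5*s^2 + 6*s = (s + 2)*(s^2 + 3*s) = s*(s + 2)*(s + 3)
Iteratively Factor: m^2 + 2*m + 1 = (m + 1)*(m + 1)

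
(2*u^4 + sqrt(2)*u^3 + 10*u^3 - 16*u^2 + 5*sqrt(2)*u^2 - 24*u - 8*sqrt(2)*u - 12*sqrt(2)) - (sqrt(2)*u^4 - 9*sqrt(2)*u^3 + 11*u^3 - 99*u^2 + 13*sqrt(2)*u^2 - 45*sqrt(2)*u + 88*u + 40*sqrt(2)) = -sqrt(2)*u^4 + 2*u^4 - u^3 + 10*sqrt(2)*u^3 - 8*sqrt(2)*u^2 + 83*u^2 - 112*u + 37*sqrt(2)*u - 52*sqrt(2)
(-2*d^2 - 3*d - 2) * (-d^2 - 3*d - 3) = 2*d^4 + 9*d^3 + 17*d^2 + 15*d + 6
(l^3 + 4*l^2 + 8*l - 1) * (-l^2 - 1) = -l^5 - 4*l^4 - 9*l^3 - 3*l^2 - 8*l + 1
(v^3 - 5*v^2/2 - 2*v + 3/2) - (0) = v^3 - 5*v^2/2 - 2*v + 3/2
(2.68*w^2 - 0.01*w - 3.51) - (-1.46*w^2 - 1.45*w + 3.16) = 4.14*w^2 + 1.44*w - 6.67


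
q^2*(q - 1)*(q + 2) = q^4 + q^3 - 2*q^2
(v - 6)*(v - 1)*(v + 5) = v^3 - 2*v^2 - 29*v + 30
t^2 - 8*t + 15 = (t - 5)*(t - 3)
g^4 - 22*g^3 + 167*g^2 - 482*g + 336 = (g - 8)*(g - 7)*(g - 6)*(g - 1)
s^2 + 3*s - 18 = (s - 3)*(s + 6)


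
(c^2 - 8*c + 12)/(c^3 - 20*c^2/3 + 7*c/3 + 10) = 3*(c - 2)/(3*c^2 - 2*c - 5)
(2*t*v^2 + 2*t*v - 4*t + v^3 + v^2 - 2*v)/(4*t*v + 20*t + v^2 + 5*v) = (2*t*v^2 + 2*t*v - 4*t + v^3 + v^2 - 2*v)/(4*t*v + 20*t + v^2 + 5*v)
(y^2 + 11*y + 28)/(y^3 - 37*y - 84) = (y + 7)/(y^2 - 4*y - 21)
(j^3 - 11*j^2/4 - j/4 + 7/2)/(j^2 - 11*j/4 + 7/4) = (j^2 - j - 2)/(j - 1)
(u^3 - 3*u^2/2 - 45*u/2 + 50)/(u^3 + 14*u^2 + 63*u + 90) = (u^2 - 13*u/2 + 10)/(u^2 + 9*u + 18)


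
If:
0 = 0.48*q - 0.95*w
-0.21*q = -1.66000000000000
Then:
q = 7.90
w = 3.99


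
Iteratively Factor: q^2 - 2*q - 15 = (q + 3)*(q - 5)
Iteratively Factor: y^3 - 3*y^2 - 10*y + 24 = (y - 2)*(y^2 - y - 12) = (y - 4)*(y - 2)*(y + 3)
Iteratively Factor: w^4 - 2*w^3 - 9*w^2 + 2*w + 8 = (w + 2)*(w^3 - 4*w^2 - w + 4) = (w + 1)*(w + 2)*(w^2 - 5*w + 4) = (w - 4)*(w + 1)*(w + 2)*(w - 1)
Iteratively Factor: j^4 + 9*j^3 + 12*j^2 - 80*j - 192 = (j + 4)*(j^3 + 5*j^2 - 8*j - 48) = (j + 4)^2*(j^2 + j - 12) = (j - 3)*(j + 4)^2*(j + 4)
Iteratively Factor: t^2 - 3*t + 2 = (t - 2)*(t - 1)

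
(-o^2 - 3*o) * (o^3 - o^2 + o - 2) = -o^5 - 2*o^4 + 2*o^3 - o^2 + 6*o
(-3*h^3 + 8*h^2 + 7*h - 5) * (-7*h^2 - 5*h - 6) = 21*h^5 - 41*h^4 - 71*h^3 - 48*h^2 - 17*h + 30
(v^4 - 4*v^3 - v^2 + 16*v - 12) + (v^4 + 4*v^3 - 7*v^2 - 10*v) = 2*v^4 - 8*v^2 + 6*v - 12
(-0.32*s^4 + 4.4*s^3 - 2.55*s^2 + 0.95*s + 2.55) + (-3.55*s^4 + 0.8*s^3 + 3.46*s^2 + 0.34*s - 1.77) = -3.87*s^4 + 5.2*s^3 + 0.91*s^2 + 1.29*s + 0.78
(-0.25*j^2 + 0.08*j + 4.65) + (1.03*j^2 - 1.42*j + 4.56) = 0.78*j^2 - 1.34*j + 9.21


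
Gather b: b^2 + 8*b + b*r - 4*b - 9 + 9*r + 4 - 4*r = b^2 + b*(r + 4) + 5*r - 5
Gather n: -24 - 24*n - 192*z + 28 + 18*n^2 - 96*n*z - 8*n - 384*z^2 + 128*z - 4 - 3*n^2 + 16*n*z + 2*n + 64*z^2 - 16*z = 15*n^2 + n*(-80*z - 30) - 320*z^2 - 80*z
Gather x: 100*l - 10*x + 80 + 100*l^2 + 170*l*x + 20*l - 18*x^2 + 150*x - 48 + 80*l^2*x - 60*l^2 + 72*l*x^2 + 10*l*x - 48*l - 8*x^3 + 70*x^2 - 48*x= 40*l^2 + 72*l - 8*x^3 + x^2*(72*l + 52) + x*(80*l^2 + 180*l + 92) + 32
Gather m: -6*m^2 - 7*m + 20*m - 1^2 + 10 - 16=-6*m^2 + 13*m - 7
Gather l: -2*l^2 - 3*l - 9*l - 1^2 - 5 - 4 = -2*l^2 - 12*l - 10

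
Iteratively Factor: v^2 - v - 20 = (v + 4)*(v - 5)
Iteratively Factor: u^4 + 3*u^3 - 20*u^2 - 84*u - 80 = (u + 2)*(u^3 + u^2 - 22*u - 40) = (u + 2)*(u + 4)*(u^2 - 3*u - 10) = (u - 5)*(u + 2)*(u + 4)*(u + 2)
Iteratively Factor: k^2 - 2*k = (k)*(k - 2)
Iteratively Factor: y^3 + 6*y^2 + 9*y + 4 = (y + 1)*(y^2 + 5*y + 4) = (y + 1)*(y + 4)*(y + 1)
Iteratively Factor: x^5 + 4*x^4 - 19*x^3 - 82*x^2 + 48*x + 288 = (x - 4)*(x^4 + 8*x^3 + 13*x^2 - 30*x - 72) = (x - 4)*(x - 2)*(x^3 + 10*x^2 + 33*x + 36) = (x - 4)*(x - 2)*(x + 3)*(x^2 + 7*x + 12) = (x - 4)*(x - 2)*(x + 3)^2*(x + 4)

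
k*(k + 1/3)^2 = k^3 + 2*k^2/3 + k/9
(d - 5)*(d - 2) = d^2 - 7*d + 10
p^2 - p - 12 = (p - 4)*(p + 3)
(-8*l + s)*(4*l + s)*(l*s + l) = -32*l^3*s - 32*l^3 - 4*l^2*s^2 - 4*l^2*s + l*s^3 + l*s^2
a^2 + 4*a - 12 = (a - 2)*(a + 6)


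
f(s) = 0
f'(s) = 0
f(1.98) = 0.00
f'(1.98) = 0.00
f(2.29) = 0.00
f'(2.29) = 0.00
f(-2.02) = 0.00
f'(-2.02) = 0.00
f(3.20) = 0.00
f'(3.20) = 0.00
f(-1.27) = 0.00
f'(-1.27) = 0.00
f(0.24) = 0.00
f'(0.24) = 0.00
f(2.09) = 0.00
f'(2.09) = 0.00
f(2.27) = 0.00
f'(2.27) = 0.00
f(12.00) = 0.00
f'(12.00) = 0.00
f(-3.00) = 0.00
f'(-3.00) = 0.00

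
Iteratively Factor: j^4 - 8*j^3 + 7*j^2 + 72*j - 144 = (j - 3)*(j^3 - 5*j^2 - 8*j + 48) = (j - 4)*(j - 3)*(j^2 - j - 12) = (j - 4)^2*(j - 3)*(j + 3)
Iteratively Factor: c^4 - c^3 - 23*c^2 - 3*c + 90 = (c - 5)*(c^3 + 4*c^2 - 3*c - 18) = (c - 5)*(c + 3)*(c^2 + c - 6) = (c - 5)*(c + 3)^2*(c - 2)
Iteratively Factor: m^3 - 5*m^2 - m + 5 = (m - 1)*(m^2 - 4*m - 5) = (m - 5)*(m - 1)*(m + 1)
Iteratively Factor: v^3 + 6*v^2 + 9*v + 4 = (v + 1)*(v^2 + 5*v + 4) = (v + 1)*(v + 4)*(v + 1)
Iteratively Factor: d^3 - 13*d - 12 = (d - 4)*(d^2 + 4*d + 3) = (d - 4)*(d + 1)*(d + 3)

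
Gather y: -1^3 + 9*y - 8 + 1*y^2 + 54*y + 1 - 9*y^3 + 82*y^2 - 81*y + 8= -9*y^3 + 83*y^2 - 18*y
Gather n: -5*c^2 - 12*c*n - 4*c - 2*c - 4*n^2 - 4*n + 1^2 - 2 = -5*c^2 - 6*c - 4*n^2 + n*(-12*c - 4) - 1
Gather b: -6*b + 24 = 24 - 6*b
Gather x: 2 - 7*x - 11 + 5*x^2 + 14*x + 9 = 5*x^2 + 7*x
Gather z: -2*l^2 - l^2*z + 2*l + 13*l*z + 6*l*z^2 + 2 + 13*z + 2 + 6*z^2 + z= -2*l^2 + 2*l + z^2*(6*l + 6) + z*(-l^2 + 13*l + 14) + 4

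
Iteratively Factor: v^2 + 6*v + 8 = (v + 4)*(v + 2)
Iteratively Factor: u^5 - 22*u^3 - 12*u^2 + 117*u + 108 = (u + 1)*(u^4 - u^3 - 21*u^2 + 9*u + 108) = (u + 1)*(u + 3)*(u^3 - 4*u^2 - 9*u + 36) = (u - 4)*(u + 1)*(u + 3)*(u^2 - 9) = (u - 4)*(u - 3)*(u + 1)*(u + 3)*(u + 3)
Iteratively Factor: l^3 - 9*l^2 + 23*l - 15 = (l - 5)*(l^2 - 4*l + 3) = (l - 5)*(l - 3)*(l - 1)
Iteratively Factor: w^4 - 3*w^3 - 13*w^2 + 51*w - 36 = (w - 3)*(w^3 - 13*w + 12) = (w - 3)*(w - 1)*(w^2 + w - 12) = (w - 3)*(w - 1)*(w + 4)*(w - 3)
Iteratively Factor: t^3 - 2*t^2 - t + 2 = (t - 1)*(t^2 - t - 2) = (t - 1)*(t + 1)*(t - 2)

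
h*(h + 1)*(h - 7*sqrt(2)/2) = h^3 - 7*sqrt(2)*h^2/2 + h^2 - 7*sqrt(2)*h/2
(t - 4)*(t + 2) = t^2 - 2*t - 8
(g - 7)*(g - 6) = g^2 - 13*g + 42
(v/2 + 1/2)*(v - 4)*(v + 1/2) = v^3/2 - 5*v^2/4 - 11*v/4 - 1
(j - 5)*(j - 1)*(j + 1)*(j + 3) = j^4 - 2*j^3 - 16*j^2 + 2*j + 15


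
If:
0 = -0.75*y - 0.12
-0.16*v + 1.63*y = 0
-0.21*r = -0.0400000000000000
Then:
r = 0.19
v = -1.63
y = -0.16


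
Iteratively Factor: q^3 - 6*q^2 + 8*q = (q - 4)*(q^2 - 2*q) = (q - 4)*(q - 2)*(q)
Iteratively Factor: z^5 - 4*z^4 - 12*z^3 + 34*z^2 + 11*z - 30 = (z - 5)*(z^4 + z^3 - 7*z^2 - z + 6) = (z - 5)*(z - 2)*(z^3 + 3*z^2 - z - 3) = (z - 5)*(z - 2)*(z + 3)*(z^2 - 1) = (z - 5)*(z - 2)*(z + 1)*(z + 3)*(z - 1)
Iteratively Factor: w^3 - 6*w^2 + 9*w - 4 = (w - 4)*(w^2 - 2*w + 1) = (w - 4)*(w - 1)*(w - 1)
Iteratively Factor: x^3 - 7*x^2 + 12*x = (x - 3)*(x^2 - 4*x) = (x - 4)*(x - 3)*(x)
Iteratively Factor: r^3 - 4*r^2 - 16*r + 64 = (r - 4)*(r^2 - 16) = (r - 4)^2*(r + 4)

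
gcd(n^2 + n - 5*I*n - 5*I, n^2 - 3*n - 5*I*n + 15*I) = n - 5*I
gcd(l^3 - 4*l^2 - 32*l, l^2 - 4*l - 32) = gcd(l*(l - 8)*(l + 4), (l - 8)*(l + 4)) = l^2 - 4*l - 32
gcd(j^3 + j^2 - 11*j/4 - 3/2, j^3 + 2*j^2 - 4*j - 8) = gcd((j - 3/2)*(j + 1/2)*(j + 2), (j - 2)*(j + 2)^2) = j + 2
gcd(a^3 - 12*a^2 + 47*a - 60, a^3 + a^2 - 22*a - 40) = a - 5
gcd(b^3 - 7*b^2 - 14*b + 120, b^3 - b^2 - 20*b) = b^2 - b - 20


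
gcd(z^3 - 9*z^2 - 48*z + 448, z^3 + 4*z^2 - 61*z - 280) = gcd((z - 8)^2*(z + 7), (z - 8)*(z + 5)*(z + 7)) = z^2 - z - 56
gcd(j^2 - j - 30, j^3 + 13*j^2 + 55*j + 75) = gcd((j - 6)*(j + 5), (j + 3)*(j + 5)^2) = j + 5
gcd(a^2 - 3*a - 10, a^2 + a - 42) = 1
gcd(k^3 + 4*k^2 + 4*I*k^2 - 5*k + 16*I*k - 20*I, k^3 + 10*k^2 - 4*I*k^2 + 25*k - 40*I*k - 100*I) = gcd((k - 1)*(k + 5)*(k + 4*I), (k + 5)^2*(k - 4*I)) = k + 5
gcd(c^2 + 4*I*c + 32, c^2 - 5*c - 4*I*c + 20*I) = c - 4*I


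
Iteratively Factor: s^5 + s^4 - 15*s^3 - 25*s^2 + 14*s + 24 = (s + 3)*(s^4 - 2*s^3 - 9*s^2 + 2*s + 8) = (s + 2)*(s + 3)*(s^3 - 4*s^2 - s + 4) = (s - 4)*(s + 2)*(s + 3)*(s^2 - 1) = (s - 4)*(s + 1)*(s + 2)*(s + 3)*(s - 1)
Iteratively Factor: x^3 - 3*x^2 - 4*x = (x + 1)*(x^2 - 4*x) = (x - 4)*(x + 1)*(x)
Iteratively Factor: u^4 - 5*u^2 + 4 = (u + 2)*(u^3 - 2*u^2 - u + 2) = (u - 2)*(u + 2)*(u^2 - 1) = (u - 2)*(u + 1)*(u + 2)*(u - 1)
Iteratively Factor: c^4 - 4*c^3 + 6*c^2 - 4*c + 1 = (c - 1)*(c^3 - 3*c^2 + 3*c - 1) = (c - 1)^2*(c^2 - 2*c + 1) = (c - 1)^3*(c - 1)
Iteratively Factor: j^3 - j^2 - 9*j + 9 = (j - 1)*(j^2 - 9) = (j - 1)*(j + 3)*(j - 3)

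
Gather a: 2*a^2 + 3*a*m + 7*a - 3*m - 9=2*a^2 + a*(3*m + 7) - 3*m - 9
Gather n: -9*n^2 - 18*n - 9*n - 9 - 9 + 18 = -9*n^2 - 27*n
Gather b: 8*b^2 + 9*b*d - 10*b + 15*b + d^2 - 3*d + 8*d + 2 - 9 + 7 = 8*b^2 + b*(9*d + 5) + d^2 + 5*d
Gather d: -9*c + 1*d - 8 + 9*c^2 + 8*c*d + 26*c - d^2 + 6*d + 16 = 9*c^2 + 17*c - d^2 + d*(8*c + 7) + 8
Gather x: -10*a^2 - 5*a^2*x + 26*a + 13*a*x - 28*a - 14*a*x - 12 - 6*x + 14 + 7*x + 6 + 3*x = -10*a^2 - 2*a + x*(-5*a^2 - a + 4) + 8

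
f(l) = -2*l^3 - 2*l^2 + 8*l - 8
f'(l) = -6*l^2 - 4*l + 8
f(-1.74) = -17.44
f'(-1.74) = -3.21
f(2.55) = -33.77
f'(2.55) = -41.22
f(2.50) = -31.75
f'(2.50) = -39.50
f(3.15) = -65.16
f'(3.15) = -64.14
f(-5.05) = 158.17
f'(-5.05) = -124.82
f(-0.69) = -13.82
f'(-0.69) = 7.90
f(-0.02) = -8.16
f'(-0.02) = 8.08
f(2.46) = -30.20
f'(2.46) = -38.15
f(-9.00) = 1216.00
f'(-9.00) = -442.00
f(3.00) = -56.00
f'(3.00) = -58.00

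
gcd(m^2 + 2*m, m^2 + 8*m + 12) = m + 2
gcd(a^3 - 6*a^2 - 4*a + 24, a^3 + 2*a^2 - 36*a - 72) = a^2 - 4*a - 12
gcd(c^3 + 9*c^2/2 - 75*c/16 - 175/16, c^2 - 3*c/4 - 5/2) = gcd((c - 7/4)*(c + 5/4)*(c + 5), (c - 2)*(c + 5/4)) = c + 5/4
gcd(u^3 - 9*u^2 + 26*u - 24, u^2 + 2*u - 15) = u - 3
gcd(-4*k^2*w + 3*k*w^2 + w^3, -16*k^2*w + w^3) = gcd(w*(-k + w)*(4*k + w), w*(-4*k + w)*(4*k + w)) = 4*k*w + w^2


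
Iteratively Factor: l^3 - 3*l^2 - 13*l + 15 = (l - 1)*(l^2 - 2*l - 15) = (l - 1)*(l + 3)*(l - 5)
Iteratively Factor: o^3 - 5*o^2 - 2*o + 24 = (o - 3)*(o^2 - 2*o - 8) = (o - 4)*(o - 3)*(o + 2)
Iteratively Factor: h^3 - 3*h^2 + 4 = (h - 2)*(h^2 - h - 2) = (h - 2)*(h + 1)*(h - 2)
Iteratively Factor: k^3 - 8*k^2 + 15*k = (k - 5)*(k^2 - 3*k) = (k - 5)*(k - 3)*(k)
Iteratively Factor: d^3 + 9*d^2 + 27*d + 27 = (d + 3)*(d^2 + 6*d + 9) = (d + 3)^2*(d + 3)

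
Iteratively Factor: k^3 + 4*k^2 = (k)*(k^2 + 4*k) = k^2*(k + 4)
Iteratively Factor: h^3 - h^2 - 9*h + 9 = (h - 1)*(h^2 - 9) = (h - 1)*(h + 3)*(h - 3)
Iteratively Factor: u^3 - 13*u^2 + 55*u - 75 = (u - 3)*(u^2 - 10*u + 25) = (u - 5)*(u - 3)*(u - 5)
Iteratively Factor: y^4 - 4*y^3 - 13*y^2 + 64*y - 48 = (y - 1)*(y^3 - 3*y^2 - 16*y + 48) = (y - 1)*(y + 4)*(y^2 - 7*y + 12) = (y - 3)*(y - 1)*(y + 4)*(y - 4)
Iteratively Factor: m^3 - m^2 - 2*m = (m)*(m^2 - m - 2) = m*(m + 1)*(m - 2)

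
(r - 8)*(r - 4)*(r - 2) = r^3 - 14*r^2 + 56*r - 64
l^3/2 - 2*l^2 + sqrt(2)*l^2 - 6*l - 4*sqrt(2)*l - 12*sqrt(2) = (l/2 + sqrt(2))*(l - 6)*(l + 2)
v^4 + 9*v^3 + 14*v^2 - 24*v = v*(v - 1)*(v + 4)*(v + 6)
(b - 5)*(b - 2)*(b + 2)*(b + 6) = b^4 + b^3 - 34*b^2 - 4*b + 120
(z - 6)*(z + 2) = z^2 - 4*z - 12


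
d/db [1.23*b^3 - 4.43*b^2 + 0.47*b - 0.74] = 3.69*b^2 - 8.86*b + 0.47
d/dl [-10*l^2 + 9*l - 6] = 9 - 20*l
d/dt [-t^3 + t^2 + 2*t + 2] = -3*t^2 + 2*t + 2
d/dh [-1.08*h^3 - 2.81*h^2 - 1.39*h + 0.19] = -3.24*h^2 - 5.62*h - 1.39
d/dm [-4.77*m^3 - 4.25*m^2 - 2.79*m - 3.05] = -14.31*m^2 - 8.5*m - 2.79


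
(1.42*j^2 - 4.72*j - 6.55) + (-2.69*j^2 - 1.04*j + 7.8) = -1.27*j^2 - 5.76*j + 1.25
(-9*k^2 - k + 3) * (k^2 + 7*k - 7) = -9*k^4 - 64*k^3 + 59*k^2 + 28*k - 21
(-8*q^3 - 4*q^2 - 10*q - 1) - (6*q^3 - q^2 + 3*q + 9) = -14*q^3 - 3*q^2 - 13*q - 10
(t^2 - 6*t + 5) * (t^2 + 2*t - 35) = t^4 - 4*t^3 - 42*t^2 + 220*t - 175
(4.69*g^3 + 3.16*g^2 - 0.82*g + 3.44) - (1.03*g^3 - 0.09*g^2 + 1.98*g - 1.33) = 3.66*g^3 + 3.25*g^2 - 2.8*g + 4.77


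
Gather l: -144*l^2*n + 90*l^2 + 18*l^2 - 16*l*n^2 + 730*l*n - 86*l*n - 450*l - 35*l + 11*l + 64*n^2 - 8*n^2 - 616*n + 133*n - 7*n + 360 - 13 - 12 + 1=l^2*(108 - 144*n) + l*(-16*n^2 + 644*n - 474) + 56*n^2 - 490*n + 336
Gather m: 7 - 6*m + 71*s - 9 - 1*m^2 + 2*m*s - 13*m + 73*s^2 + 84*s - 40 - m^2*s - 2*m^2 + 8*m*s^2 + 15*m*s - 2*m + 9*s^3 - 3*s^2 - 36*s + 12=m^2*(-s - 3) + m*(8*s^2 + 17*s - 21) + 9*s^3 + 70*s^2 + 119*s - 30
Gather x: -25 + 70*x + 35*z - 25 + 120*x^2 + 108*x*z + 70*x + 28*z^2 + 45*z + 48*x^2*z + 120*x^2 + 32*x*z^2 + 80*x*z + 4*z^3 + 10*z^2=x^2*(48*z + 240) + x*(32*z^2 + 188*z + 140) + 4*z^3 + 38*z^2 + 80*z - 50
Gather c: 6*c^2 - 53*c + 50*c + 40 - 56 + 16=6*c^2 - 3*c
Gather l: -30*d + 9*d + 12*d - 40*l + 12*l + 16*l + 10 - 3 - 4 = -9*d - 12*l + 3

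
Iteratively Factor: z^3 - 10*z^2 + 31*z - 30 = (z - 3)*(z^2 - 7*z + 10) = (z - 3)*(z - 2)*(z - 5)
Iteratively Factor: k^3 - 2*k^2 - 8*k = (k + 2)*(k^2 - 4*k) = k*(k + 2)*(k - 4)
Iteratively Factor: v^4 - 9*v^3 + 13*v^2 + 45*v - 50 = (v + 2)*(v^3 - 11*v^2 + 35*v - 25) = (v - 5)*(v + 2)*(v^2 - 6*v + 5) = (v - 5)*(v - 1)*(v + 2)*(v - 5)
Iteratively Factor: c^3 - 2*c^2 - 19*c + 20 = (c - 5)*(c^2 + 3*c - 4) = (c - 5)*(c - 1)*(c + 4)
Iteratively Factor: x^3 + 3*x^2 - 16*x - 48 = (x + 3)*(x^2 - 16) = (x - 4)*(x + 3)*(x + 4)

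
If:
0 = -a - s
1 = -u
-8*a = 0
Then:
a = 0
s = 0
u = -1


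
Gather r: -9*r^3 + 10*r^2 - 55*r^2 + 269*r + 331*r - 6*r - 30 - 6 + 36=-9*r^3 - 45*r^2 + 594*r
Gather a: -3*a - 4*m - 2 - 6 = -3*a - 4*m - 8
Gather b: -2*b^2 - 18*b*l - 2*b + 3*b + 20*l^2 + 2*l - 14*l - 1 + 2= -2*b^2 + b*(1 - 18*l) + 20*l^2 - 12*l + 1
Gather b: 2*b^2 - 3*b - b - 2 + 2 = 2*b^2 - 4*b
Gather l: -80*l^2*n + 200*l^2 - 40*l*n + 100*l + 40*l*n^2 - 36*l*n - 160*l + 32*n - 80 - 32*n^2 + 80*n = l^2*(200 - 80*n) + l*(40*n^2 - 76*n - 60) - 32*n^2 + 112*n - 80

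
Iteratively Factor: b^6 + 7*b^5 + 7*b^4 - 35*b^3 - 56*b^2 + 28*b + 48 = (b + 3)*(b^5 + 4*b^4 - 5*b^3 - 20*b^2 + 4*b + 16) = (b + 2)*(b + 3)*(b^4 + 2*b^3 - 9*b^2 - 2*b + 8) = (b - 2)*(b + 2)*(b + 3)*(b^3 + 4*b^2 - b - 4) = (b - 2)*(b + 1)*(b + 2)*(b + 3)*(b^2 + 3*b - 4) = (b - 2)*(b - 1)*(b + 1)*(b + 2)*(b + 3)*(b + 4)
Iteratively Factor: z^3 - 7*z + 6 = (z + 3)*(z^2 - 3*z + 2) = (z - 1)*(z + 3)*(z - 2)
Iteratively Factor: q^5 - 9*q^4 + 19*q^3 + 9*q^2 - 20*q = (q - 5)*(q^4 - 4*q^3 - q^2 + 4*q) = q*(q - 5)*(q^3 - 4*q^2 - q + 4) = q*(q - 5)*(q - 4)*(q^2 - 1) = q*(q - 5)*(q - 4)*(q + 1)*(q - 1)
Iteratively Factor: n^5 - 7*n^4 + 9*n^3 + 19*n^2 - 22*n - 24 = (n - 2)*(n^4 - 5*n^3 - n^2 + 17*n + 12) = (n - 2)*(n + 1)*(n^3 - 6*n^2 + 5*n + 12) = (n - 4)*(n - 2)*(n + 1)*(n^2 - 2*n - 3) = (n - 4)*(n - 3)*(n - 2)*(n + 1)*(n + 1)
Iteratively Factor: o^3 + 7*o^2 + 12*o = (o + 3)*(o^2 + 4*o) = o*(o + 3)*(o + 4)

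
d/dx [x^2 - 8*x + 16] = 2*x - 8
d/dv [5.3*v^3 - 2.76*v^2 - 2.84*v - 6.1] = 15.9*v^2 - 5.52*v - 2.84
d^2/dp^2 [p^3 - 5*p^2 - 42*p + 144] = 6*p - 10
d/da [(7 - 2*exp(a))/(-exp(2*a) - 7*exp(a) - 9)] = (-2*exp(2*a) + 14*exp(a) + 67)*exp(a)/(exp(4*a) + 14*exp(3*a) + 67*exp(2*a) + 126*exp(a) + 81)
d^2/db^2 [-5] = 0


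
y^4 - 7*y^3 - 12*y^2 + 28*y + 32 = (y - 8)*(y - 2)*(y + 1)*(y + 2)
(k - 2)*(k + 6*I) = k^2 - 2*k + 6*I*k - 12*I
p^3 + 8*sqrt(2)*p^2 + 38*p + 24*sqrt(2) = (p + sqrt(2))*(p + 3*sqrt(2))*(p + 4*sqrt(2))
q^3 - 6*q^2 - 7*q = q*(q - 7)*(q + 1)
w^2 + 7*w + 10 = (w + 2)*(w + 5)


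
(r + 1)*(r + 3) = r^2 + 4*r + 3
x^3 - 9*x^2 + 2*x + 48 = (x - 8)*(x - 3)*(x + 2)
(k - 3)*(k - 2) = k^2 - 5*k + 6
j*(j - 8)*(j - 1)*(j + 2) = j^4 - 7*j^3 - 10*j^2 + 16*j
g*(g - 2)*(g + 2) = g^3 - 4*g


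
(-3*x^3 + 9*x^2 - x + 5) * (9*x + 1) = -27*x^4 + 78*x^3 + 44*x + 5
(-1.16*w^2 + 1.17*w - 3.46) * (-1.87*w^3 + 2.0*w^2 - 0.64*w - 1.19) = 2.1692*w^5 - 4.5079*w^4 + 9.5526*w^3 - 6.2884*w^2 + 0.8221*w + 4.1174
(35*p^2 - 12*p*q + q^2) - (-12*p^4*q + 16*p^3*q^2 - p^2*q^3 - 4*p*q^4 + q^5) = 12*p^4*q - 16*p^3*q^2 + p^2*q^3 + 35*p^2 + 4*p*q^4 - 12*p*q - q^5 + q^2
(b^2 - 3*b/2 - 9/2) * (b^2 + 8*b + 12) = b^4 + 13*b^3/2 - 9*b^2/2 - 54*b - 54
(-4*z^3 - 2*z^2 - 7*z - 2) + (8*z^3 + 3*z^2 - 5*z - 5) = 4*z^3 + z^2 - 12*z - 7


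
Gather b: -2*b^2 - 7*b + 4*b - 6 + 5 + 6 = -2*b^2 - 3*b + 5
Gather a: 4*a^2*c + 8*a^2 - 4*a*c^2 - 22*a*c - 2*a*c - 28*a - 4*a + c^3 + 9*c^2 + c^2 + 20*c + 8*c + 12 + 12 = a^2*(4*c + 8) + a*(-4*c^2 - 24*c - 32) + c^3 + 10*c^2 + 28*c + 24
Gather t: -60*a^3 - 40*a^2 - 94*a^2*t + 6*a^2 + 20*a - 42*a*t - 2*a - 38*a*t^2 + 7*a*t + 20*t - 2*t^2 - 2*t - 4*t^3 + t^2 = -60*a^3 - 34*a^2 + 18*a - 4*t^3 + t^2*(-38*a - 1) + t*(-94*a^2 - 35*a + 18)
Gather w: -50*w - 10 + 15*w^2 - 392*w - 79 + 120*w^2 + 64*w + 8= 135*w^2 - 378*w - 81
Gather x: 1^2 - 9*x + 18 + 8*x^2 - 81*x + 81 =8*x^2 - 90*x + 100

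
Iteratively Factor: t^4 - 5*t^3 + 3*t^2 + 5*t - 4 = (t - 1)*(t^3 - 4*t^2 - t + 4) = (t - 1)^2*(t^2 - 3*t - 4) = (t - 1)^2*(t + 1)*(t - 4)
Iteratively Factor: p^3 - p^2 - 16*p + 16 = (p - 4)*(p^2 + 3*p - 4) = (p - 4)*(p - 1)*(p + 4)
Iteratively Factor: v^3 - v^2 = (v)*(v^2 - v) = v*(v - 1)*(v)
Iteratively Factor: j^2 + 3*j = (j)*(j + 3)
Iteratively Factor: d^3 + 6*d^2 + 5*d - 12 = (d + 4)*(d^2 + 2*d - 3) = (d + 3)*(d + 4)*(d - 1)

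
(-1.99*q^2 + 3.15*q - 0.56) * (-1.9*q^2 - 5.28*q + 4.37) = 3.781*q^4 + 4.5222*q^3 - 24.2643*q^2 + 16.7223*q - 2.4472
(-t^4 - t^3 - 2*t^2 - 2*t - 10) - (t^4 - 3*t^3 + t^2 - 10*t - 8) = -2*t^4 + 2*t^3 - 3*t^2 + 8*t - 2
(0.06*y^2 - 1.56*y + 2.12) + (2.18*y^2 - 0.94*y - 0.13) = 2.24*y^2 - 2.5*y + 1.99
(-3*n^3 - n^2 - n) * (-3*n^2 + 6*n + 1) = 9*n^5 - 15*n^4 - 6*n^3 - 7*n^2 - n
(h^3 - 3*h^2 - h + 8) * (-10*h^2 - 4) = -10*h^5 + 30*h^4 + 6*h^3 - 68*h^2 + 4*h - 32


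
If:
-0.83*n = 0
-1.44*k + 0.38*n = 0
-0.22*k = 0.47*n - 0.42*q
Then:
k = 0.00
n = 0.00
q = 0.00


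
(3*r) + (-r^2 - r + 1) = -r^2 + 2*r + 1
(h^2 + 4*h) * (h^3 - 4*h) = h^5 + 4*h^4 - 4*h^3 - 16*h^2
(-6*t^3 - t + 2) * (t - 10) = -6*t^4 + 60*t^3 - t^2 + 12*t - 20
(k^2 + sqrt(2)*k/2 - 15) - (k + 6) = k^2 - k + sqrt(2)*k/2 - 21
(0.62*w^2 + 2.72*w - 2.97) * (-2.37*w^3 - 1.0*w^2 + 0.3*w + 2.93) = -1.4694*w^5 - 7.0664*w^4 + 4.5049*w^3 + 5.6026*w^2 + 7.0786*w - 8.7021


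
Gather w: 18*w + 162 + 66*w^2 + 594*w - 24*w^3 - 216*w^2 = -24*w^3 - 150*w^2 + 612*w + 162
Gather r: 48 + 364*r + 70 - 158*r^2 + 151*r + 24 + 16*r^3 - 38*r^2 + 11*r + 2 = 16*r^3 - 196*r^2 + 526*r + 144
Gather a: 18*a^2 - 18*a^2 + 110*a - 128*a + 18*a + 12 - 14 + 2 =0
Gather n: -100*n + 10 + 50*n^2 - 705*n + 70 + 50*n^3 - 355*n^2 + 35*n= 50*n^3 - 305*n^2 - 770*n + 80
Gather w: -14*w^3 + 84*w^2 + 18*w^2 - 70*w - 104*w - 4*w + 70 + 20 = -14*w^3 + 102*w^2 - 178*w + 90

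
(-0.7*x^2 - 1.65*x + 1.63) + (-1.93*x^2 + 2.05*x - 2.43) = -2.63*x^2 + 0.4*x - 0.8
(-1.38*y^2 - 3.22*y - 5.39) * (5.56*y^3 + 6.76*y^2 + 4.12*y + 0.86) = -7.6728*y^5 - 27.232*y^4 - 57.4212*y^3 - 50.8896*y^2 - 24.976*y - 4.6354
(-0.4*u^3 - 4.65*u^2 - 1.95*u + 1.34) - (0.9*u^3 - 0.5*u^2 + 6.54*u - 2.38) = -1.3*u^3 - 4.15*u^2 - 8.49*u + 3.72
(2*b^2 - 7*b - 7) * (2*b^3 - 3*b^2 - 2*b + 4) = 4*b^5 - 20*b^4 + 3*b^3 + 43*b^2 - 14*b - 28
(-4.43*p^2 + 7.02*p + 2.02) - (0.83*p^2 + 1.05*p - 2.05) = -5.26*p^2 + 5.97*p + 4.07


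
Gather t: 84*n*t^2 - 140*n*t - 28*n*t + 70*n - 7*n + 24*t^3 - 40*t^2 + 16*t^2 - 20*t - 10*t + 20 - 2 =63*n + 24*t^3 + t^2*(84*n - 24) + t*(-168*n - 30) + 18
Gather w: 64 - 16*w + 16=80 - 16*w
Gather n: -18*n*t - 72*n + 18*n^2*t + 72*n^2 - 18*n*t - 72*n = n^2*(18*t + 72) + n*(-36*t - 144)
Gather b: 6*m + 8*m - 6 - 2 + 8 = 14*m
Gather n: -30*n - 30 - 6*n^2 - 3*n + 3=-6*n^2 - 33*n - 27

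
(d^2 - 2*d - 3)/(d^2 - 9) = (d + 1)/(d + 3)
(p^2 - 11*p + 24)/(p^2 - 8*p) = (p - 3)/p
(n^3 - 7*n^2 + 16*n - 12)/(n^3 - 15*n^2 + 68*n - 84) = (n^2 - 5*n + 6)/(n^2 - 13*n + 42)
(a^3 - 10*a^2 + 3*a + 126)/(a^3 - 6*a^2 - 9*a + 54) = (a - 7)/(a - 3)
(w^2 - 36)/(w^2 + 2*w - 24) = (w - 6)/(w - 4)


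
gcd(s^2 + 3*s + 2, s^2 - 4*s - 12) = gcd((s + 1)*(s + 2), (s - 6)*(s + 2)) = s + 2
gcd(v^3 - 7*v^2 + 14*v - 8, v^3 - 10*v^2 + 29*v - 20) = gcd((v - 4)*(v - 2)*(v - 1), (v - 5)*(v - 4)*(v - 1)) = v^2 - 5*v + 4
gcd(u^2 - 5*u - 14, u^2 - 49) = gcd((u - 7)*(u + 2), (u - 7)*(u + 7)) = u - 7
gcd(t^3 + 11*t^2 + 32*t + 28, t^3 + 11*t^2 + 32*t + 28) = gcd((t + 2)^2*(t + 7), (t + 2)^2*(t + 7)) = t^3 + 11*t^2 + 32*t + 28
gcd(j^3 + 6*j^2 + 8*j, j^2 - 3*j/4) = j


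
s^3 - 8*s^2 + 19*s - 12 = (s - 4)*(s - 3)*(s - 1)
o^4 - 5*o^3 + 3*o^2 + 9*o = o*(o - 3)^2*(o + 1)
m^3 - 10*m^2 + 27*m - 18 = (m - 6)*(m - 3)*(m - 1)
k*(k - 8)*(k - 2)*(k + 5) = k^4 - 5*k^3 - 34*k^2 + 80*k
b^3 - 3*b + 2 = (b - 1)^2*(b + 2)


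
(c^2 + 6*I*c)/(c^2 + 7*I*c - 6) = c/(c + I)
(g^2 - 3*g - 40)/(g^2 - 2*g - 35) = (g - 8)/(g - 7)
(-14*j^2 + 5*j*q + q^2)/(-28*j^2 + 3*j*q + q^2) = (-2*j + q)/(-4*j + q)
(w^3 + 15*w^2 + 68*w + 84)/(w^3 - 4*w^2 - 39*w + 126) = (w^2 + 9*w + 14)/(w^2 - 10*w + 21)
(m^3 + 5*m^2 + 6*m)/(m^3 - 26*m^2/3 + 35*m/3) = 3*(m^2 + 5*m + 6)/(3*m^2 - 26*m + 35)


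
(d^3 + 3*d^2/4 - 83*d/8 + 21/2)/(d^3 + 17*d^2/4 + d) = (8*d^2 - 26*d + 21)/(2*d*(4*d + 1))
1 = 1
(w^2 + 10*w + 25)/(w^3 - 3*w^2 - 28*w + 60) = (w + 5)/(w^2 - 8*w + 12)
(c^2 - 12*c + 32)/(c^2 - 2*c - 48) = (c - 4)/(c + 6)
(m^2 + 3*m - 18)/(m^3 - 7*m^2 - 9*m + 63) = (m + 6)/(m^2 - 4*m - 21)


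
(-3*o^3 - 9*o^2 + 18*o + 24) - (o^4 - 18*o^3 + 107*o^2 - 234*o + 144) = -o^4 + 15*o^3 - 116*o^2 + 252*o - 120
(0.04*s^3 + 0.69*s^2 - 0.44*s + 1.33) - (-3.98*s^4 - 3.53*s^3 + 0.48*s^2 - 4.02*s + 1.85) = 3.98*s^4 + 3.57*s^3 + 0.21*s^2 + 3.58*s - 0.52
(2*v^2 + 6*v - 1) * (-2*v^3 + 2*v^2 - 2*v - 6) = -4*v^5 - 8*v^4 + 10*v^3 - 26*v^2 - 34*v + 6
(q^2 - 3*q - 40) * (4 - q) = -q^3 + 7*q^2 + 28*q - 160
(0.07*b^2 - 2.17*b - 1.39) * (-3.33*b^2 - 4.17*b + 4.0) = -0.2331*b^4 + 6.9342*b^3 + 13.9576*b^2 - 2.8837*b - 5.56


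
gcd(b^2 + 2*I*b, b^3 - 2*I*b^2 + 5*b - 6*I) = b + 2*I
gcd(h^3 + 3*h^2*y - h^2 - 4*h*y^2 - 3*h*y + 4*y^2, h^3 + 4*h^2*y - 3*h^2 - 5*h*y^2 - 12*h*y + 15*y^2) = -h + y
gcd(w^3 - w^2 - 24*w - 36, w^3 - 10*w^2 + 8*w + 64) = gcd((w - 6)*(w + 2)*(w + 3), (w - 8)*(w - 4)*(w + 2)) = w + 2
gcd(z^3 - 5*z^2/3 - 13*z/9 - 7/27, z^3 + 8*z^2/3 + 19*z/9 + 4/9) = z + 1/3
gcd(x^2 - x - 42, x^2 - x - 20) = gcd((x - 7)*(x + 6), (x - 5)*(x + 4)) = 1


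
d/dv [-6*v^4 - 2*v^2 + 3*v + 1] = -24*v^3 - 4*v + 3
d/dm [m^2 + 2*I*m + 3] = 2*m + 2*I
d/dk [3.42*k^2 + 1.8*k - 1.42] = 6.84*k + 1.8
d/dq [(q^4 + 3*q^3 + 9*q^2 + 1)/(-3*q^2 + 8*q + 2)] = (-6*q^5 + 15*q^4 + 56*q^3 + 90*q^2 + 42*q - 8)/(9*q^4 - 48*q^3 + 52*q^2 + 32*q + 4)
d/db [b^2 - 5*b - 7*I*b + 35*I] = 2*b - 5 - 7*I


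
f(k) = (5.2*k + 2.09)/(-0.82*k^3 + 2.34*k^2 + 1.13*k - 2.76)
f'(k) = (5.2*k + 2.09)*(2.46*k^2 - 4.68*k - 1.13)/(-0.82*k^3 + 2.34*k^2 + 1.13*k - 2.76)^2 + 5.2/(-0.82*k^3 + 2.34*k^2 + 1.13*k - 2.76)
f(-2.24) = -0.61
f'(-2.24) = -0.51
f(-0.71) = 0.77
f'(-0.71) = -3.75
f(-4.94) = -0.16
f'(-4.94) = -0.05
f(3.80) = -2.26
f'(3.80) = 3.34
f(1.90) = 5.42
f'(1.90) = -0.44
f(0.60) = -3.68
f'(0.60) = -11.59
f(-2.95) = -0.38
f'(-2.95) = -0.21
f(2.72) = 14.44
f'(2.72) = 60.35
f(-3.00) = -0.36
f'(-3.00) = -0.20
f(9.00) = -0.12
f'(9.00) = 0.03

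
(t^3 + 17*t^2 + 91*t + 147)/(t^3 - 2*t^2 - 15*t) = (t^2 + 14*t + 49)/(t*(t - 5))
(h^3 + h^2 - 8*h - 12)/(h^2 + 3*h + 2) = (h^2 - h - 6)/(h + 1)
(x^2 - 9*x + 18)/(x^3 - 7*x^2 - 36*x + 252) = (x - 3)/(x^2 - x - 42)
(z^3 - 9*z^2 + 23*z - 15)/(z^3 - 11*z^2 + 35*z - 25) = (z - 3)/(z - 5)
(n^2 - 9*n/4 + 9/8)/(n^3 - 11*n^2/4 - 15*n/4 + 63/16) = 2*(2*n - 3)/(4*n^2 - 8*n - 21)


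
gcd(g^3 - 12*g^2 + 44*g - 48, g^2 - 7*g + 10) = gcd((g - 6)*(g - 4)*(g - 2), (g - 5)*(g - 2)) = g - 2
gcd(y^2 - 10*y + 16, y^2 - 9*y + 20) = 1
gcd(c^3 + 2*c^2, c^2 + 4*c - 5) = 1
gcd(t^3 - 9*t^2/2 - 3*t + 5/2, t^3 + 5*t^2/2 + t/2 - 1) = t^2 + t/2 - 1/2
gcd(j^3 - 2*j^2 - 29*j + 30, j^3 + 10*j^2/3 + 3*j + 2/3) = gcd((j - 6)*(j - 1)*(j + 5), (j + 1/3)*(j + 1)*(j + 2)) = 1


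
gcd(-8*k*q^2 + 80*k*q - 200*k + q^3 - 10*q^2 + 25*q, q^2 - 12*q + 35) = q - 5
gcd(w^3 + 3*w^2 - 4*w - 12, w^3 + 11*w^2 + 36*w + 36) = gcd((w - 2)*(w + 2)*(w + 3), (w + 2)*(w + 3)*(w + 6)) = w^2 + 5*w + 6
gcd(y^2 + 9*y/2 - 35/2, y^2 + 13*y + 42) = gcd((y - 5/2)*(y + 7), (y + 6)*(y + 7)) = y + 7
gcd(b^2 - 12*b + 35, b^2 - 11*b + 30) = b - 5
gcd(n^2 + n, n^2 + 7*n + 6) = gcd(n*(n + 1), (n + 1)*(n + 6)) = n + 1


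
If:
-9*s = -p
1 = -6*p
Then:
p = -1/6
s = -1/54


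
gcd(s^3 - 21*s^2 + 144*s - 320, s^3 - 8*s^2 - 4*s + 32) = s - 8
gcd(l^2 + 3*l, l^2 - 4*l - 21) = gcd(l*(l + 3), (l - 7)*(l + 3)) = l + 3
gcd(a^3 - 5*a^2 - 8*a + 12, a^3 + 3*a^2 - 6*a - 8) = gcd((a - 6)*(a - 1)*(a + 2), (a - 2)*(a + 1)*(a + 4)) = 1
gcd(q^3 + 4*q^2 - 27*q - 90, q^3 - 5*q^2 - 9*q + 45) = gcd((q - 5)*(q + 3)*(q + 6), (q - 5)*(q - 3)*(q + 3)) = q^2 - 2*q - 15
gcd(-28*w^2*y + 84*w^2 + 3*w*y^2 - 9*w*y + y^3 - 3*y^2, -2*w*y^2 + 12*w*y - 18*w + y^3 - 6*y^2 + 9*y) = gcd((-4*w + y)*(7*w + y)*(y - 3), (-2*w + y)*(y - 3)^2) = y - 3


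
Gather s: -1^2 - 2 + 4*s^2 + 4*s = 4*s^2 + 4*s - 3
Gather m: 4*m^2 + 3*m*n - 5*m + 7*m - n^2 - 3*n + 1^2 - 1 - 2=4*m^2 + m*(3*n + 2) - n^2 - 3*n - 2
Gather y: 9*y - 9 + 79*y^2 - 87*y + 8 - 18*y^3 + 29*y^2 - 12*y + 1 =-18*y^3 + 108*y^2 - 90*y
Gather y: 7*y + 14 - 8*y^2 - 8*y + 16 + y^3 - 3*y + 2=y^3 - 8*y^2 - 4*y + 32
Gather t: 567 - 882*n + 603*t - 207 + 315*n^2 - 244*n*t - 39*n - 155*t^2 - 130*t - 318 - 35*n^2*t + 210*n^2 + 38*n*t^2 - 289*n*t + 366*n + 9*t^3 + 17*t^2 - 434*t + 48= 525*n^2 - 555*n + 9*t^3 + t^2*(38*n - 138) + t*(-35*n^2 - 533*n + 39) + 90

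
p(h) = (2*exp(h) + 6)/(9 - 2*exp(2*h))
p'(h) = 2*exp(h)/(9 - 2*exp(2*h)) + 4*(2*exp(h) + 6)*exp(2*h)/(9 - 2*exp(2*h))^2 = 2*(4*(exp(h) + 3)*exp(h) - 2*exp(2*h) + 9)*exp(h)/(2*exp(2*h) - 9)^2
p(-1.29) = 0.74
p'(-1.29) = 0.09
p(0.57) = 3.47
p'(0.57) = 17.10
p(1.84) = -0.26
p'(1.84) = 0.42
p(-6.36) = 0.67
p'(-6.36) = 0.00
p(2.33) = -0.13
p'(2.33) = 0.17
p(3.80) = -0.02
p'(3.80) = 0.03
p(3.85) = -0.02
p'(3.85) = 0.02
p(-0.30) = 0.95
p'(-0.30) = 0.45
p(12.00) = 0.00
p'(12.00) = 0.00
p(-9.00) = 0.67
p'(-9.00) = 0.00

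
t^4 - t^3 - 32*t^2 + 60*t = t*(t - 5)*(t - 2)*(t + 6)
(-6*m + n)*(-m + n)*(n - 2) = 6*m^2*n - 12*m^2 - 7*m*n^2 + 14*m*n + n^3 - 2*n^2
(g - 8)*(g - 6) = g^2 - 14*g + 48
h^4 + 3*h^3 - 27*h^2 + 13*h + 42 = (h - 3)*(h - 2)*(h + 1)*(h + 7)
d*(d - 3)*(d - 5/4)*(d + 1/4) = d^4 - 4*d^3 + 43*d^2/16 + 15*d/16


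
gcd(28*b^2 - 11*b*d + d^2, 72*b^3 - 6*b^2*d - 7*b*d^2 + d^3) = 4*b - d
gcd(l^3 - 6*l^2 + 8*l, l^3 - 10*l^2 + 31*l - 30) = l - 2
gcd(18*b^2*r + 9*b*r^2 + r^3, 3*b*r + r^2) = 3*b*r + r^2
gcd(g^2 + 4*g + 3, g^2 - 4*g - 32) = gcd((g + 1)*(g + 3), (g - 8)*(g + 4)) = 1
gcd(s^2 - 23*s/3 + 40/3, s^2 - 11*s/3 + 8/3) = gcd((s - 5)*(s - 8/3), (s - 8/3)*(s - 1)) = s - 8/3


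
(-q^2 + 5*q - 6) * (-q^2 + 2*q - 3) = q^4 - 7*q^3 + 19*q^2 - 27*q + 18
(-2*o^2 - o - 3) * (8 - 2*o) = 4*o^3 - 14*o^2 - 2*o - 24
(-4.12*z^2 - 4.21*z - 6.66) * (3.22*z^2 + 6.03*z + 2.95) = -13.2664*z^4 - 38.3998*z^3 - 58.9855*z^2 - 52.5793*z - 19.647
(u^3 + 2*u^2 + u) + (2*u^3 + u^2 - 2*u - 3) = 3*u^3 + 3*u^2 - u - 3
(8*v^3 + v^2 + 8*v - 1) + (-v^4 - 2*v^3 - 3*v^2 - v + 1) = -v^4 + 6*v^3 - 2*v^2 + 7*v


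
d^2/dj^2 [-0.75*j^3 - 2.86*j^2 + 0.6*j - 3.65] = -4.5*j - 5.72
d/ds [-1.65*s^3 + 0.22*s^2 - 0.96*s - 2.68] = -4.95*s^2 + 0.44*s - 0.96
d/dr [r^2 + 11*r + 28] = 2*r + 11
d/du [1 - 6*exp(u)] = -6*exp(u)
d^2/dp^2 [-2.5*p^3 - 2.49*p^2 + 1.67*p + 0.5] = -15.0*p - 4.98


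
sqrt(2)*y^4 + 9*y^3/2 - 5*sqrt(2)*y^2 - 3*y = y*(y - sqrt(2))*(y + 3*sqrt(2))*(sqrt(2)*y + 1/2)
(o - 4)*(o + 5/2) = o^2 - 3*o/2 - 10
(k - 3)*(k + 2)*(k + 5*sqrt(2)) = k^3 - k^2 + 5*sqrt(2)*k^2 - 5*sqrt(2)*k - 6*k - 30*sqrt(2)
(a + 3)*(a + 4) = a^2 + 7*a + 12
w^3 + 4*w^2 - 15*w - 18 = (w - 3)*(w + 1)*(w + 6)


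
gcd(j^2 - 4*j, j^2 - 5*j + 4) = j - 4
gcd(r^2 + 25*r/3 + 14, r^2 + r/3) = 1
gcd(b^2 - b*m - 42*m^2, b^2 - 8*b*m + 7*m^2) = b - 7*m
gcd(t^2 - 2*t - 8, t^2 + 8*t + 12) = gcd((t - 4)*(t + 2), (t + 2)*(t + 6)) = t + 2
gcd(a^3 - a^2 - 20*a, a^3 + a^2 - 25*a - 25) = a - 5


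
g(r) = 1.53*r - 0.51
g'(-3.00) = 1.53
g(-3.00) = -5.10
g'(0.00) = 1.53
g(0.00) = -0.51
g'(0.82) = 1.53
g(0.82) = 0.74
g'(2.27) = 1.53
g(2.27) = 2.96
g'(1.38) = 1.53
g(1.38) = 1.60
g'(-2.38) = 1.53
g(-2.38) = -4.15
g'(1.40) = 1.53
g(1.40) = 1.63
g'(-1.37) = 1.53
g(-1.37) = -2.61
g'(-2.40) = 1.53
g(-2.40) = -4.18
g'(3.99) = 1.53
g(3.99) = 5.59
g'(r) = 1.53000000000000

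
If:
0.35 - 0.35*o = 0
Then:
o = 1.00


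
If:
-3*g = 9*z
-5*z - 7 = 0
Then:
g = 21/5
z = -7/5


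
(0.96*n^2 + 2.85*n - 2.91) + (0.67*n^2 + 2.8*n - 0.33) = 1.63*n^2 + 5.65*n - 3.24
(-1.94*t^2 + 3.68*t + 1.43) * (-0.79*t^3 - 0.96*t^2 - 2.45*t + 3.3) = 1.5326*t^5 - 1.0448*t^4 + 0.0905000000000005*t^3 - 16.7908*t^2 + 8.6405*t + 4.719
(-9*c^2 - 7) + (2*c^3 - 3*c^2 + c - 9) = 2*c^3 - 12*c^2 + c - 16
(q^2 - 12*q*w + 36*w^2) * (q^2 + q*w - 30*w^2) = q^4 - 11*q^3*w - 6*q^2*w^2 + 396*q*w^3 - 1080*w^4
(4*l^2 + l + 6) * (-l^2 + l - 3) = -4*l^4 + 3*l^3 - 17*l^2 + 3*l - 18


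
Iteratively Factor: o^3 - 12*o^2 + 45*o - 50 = (o - 2)*(o^2 - 10*o + 25) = (o - 5)*(o - 2)*(o - 5)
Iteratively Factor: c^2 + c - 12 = (c + 4)*(c - 3)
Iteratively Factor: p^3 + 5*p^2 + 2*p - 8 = (p + 2)*(p^2 + 3*p - 4) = (p - 1)*(p + 2)*(p + 4)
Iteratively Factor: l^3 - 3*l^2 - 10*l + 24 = (l - 2)*(l^2 - l - 12) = (l - 2)*(l + 3)*(l - 4)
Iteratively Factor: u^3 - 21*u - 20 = (u + 1)*(u^2 - u - 20) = (u + 1)*(u + 4)*(u - 5)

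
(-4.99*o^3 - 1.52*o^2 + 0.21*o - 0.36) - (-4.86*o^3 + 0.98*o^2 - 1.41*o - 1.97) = -0.13*o^3 - 2.5*o^2 + 1.62*o + 1.61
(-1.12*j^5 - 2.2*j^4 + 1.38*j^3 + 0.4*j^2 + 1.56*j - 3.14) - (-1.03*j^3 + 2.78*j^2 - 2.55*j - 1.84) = -1.12*j^5 - 2.2*j^4 + 2.41*j^3 - 2.38*j^2 + 4.11*j - 1.3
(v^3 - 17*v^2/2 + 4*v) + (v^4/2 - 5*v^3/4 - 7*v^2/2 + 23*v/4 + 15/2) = v^4/2 - v^3/4 - 12*v^2 + 39*v/4 + 15/2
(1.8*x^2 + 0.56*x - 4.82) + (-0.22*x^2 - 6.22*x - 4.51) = 1.58*x^2 - 5.66*x - 9.33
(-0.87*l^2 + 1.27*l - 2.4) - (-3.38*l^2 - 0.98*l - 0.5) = 2.51*l^2 + 2.25*l - 1.9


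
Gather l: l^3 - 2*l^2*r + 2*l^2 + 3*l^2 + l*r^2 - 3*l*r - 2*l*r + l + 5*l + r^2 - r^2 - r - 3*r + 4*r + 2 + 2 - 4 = l^3 + l^2*(5 - 2*r) + l*(r^2 - 5*r + 6)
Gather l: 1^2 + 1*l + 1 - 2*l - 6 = -l - 4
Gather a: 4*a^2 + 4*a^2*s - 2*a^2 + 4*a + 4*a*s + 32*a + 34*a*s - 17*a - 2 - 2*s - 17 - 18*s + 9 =a^2*(4*s + 2) + a*(38*s + 19) - 20*s - 10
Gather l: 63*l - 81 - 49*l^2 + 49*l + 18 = -49*l^2 + 112*l - 63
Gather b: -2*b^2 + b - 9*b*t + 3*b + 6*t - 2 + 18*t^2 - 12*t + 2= -2*b^2 + b*(4 - 9*t) + 18*t^2 - 6*t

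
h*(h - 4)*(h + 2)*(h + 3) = h^4 + h^3 - 14*h^2 - 24*h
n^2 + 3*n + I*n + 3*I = (n + 3)*(n + I)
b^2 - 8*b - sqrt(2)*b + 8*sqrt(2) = (b - 8)*(b - sqrt(2))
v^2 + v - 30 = (v - 5)*(v + 6)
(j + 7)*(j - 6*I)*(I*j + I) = I*j^3 + 6*j^2 + 8*I*j^2 + 48*j + 7*I*j + 42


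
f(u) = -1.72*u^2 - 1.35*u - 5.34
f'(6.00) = -21.99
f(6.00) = -75.36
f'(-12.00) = 39.93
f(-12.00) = -236.82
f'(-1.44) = 3.60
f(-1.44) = -6.96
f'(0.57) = -3.31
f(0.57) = -6.67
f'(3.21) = -12.39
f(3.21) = -27.40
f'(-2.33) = 6.67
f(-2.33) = -11.53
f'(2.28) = -9.19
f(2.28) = -17.36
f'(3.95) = -14.94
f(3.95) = -37.51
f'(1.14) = -5.27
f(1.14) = -9.11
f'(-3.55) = 10.86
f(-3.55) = -22.22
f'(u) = -3.44*u - 1.35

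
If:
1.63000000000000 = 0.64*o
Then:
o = 2.55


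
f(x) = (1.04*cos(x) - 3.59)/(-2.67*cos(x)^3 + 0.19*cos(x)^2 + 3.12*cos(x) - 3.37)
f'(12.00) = -0.93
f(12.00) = 1.23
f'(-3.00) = -0.29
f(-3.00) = 1.25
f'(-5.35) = 0.12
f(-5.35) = 1.48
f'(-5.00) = -0.88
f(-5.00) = 1.30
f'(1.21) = -0.81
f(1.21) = 1.36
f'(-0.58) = -0.93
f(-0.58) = 1.24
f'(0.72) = 0.83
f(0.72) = 1.37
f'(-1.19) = 0.77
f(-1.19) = 1.38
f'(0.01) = 0.02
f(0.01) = 0.93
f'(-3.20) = 0.12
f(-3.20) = 1.27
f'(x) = (1.04*cos(x) - 3.59)*(-8.01*sin(x)*cos(x)^2 + 0.38*sin(x)*cos(x) + 3.12*sin(x))/(-2.67*cos(x)^3 + 0.19*cos(x)^2 + 3.12*cos(x) - 3.37)^2 - 1.04*sin(x)/(-2.67*cos(x)^3 + 0.19*cos(x)^2 + 3.12*cos(x) - 3.37)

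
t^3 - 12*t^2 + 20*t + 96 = (t - 8)*(t - 6)*(t + 2)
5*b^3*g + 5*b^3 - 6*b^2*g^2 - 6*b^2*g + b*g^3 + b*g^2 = (-5*b + g)*(-b + g)*(b*g + b)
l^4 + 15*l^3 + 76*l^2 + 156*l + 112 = (l + 2)^2*(l + 4)*(l + 7)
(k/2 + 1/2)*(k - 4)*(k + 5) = k^3/2 + k^2 - 19*k/2 - 10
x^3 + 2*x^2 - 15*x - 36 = (x - 4)*(x + 3)^2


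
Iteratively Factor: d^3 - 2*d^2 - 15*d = (d)*(d^2 - 2*d - 15) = d*(d + 3)*(d - 5)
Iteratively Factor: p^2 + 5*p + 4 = (p + 1)*(p + 4)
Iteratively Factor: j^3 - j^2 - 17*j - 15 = (j + 1)*(j^2 - 2*j - 15) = (j + 1)*(j + 3)*(j - 5)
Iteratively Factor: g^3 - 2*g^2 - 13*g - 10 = (g + 2)*(g^2 - 4*g - 5) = (g - 5)*(g + 2)*(g + 1)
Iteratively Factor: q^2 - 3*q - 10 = (q + 2)*(q - 5)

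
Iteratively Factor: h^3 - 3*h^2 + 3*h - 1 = (h - 1)*(h^2 - 2*h + 1) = (h - 1)^2*(h - 1)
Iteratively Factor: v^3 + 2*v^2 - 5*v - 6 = (v + 3)*(v^2 - v - 2) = (v + 1)*(v + 3)*(v - 2)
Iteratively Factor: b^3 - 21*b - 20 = (b + 4)*(b^2 - 4*b - 5) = (b - 5)*(b + 4)*(b + 1)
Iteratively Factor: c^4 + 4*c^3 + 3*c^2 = (c + 3)*(c^3 + c^2) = c*(c + 3)*(c^2 + c) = c*(c + 1)*(c + 3)*(c)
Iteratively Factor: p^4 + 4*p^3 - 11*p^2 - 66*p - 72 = (p - 4)*(p^3 + 8*p^2 + 21*p + 18) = (p - 4)*(p + 3)*(p^2 + 5*p + 6) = (p - 4)*(p + 2)*(p + 3)*(p + 3)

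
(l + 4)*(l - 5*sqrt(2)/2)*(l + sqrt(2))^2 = l^4 - sqrt(2)*l^3/2 + 4*l^3 - 8*l^2 - 2*sqrt(2)*l^2 - 32*l - 5*sqrt(2)*l - 20*sqrt(2)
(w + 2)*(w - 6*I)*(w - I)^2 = w^4 + 2*w^3 - 8*I*w^3 - 13*w^2 - 16*I*w^2 - 26*w + 6*I*w + 12*I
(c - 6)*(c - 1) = c^2 - 7*c + 6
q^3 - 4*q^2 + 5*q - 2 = (q - 2)*(q - 1)^2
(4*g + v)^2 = 16*g^2 + 8*g*v + v^2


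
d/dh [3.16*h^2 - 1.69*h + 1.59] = 6.32*h - 1.69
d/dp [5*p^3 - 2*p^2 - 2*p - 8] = 15*p^2 - 4*p - 2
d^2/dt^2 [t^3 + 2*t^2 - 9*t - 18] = 6*t + 4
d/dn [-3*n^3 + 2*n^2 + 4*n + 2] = -9*n^2 + 4*n + 4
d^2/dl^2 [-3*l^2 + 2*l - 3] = -6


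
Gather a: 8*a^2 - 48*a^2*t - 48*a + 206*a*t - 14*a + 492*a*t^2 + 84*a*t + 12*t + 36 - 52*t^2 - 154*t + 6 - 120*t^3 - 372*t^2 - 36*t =a^2*(8 - 48*t) + a*(492*t^2 + 290*t - 62) - 120*t^3 - 424*t^2 - 178*t + 42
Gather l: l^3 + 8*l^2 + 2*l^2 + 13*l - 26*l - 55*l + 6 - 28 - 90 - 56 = l^3 + 10*l^2 - 68*l - 168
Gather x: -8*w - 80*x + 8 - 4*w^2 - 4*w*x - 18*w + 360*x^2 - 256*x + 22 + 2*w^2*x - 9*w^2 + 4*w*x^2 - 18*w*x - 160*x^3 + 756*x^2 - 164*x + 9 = -13*w^2 - 26*w - 160*x^3 + x^2*(4*w + 1116) + x*(2*w^2 - 22*w - 500) + 39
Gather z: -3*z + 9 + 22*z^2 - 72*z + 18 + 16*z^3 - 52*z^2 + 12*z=16*z^3 - 30*z^2 - 63*z + 27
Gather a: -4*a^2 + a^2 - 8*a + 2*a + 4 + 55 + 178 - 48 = -3*a^2 - 6*a + 189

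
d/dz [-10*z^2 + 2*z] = 2 - 20*z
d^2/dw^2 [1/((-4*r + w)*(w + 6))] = 2*(-(4*r - w)^2 + (4*r - w)*(w + 6) - (w + 6)^2)/((4*r - w)^3*(w + 6)^3)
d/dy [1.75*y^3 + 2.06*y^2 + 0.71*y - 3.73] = 5.25*y^2 + 4.12*y + 0.71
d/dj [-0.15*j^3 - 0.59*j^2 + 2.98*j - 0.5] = -0.45*j^2 - 1.18*j + 2.98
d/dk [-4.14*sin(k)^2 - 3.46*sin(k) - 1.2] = -(8.28*sin(k) + 3.46)*cos(k)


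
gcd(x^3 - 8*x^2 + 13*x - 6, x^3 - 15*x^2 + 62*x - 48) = x^2 - 7*x + 6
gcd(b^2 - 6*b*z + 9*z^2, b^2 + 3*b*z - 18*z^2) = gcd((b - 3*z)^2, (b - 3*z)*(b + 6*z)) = -b + 3*z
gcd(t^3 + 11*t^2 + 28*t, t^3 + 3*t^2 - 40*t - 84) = t + 7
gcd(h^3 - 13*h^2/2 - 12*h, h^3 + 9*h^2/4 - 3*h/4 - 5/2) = 1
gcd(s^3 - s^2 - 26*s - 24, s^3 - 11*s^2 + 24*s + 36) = s^2 - 5*s - 6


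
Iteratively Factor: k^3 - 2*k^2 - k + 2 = (k - 2)*(k^2 - 1) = (k - 2)*(k + 1)*(k - 1)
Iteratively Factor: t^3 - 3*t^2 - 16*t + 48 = (t - 3)*(t^2 - 16) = (t - 4)*(t - 3)*(t + 4)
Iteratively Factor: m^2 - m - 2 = (m - 2)*(m + 1)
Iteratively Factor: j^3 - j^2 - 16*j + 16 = (j + 4)*(j^2 - 5*j + 4) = (j - 4)*(j + 4)*(j - 1)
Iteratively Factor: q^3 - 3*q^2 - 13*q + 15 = (q - 1)*(q^2 - 2*q - 15) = (q - 1)*(q + 3)*(q - 5)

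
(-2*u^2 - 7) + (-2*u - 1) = -2*u^2 - 2*u - 8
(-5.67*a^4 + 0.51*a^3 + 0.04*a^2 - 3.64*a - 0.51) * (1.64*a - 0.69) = -9.2988*a^5 + 4.7487*a^4 - 0.2863*a^3 - 5.9972*a^2 + 1.6752*a + 0.3519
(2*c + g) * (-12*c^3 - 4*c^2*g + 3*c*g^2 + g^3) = -24*c^4 - 20*c^3*g + 2*c^2*g^2 + 5*c*g^3 + g^4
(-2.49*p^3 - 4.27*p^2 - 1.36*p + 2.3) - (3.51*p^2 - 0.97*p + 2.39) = -2.49*p^3 - 7.78*p^2 - 0.39*p - 0.0900000000000003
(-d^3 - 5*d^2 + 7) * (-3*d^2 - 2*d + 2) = 3*d^5 + 17*d^4 + 8*d^3 - 31*d^2 - 14*d + 14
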